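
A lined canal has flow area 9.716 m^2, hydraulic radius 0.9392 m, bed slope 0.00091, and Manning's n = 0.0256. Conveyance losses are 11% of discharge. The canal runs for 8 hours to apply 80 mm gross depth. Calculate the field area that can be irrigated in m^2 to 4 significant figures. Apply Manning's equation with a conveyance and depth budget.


Approach: apply Manning's equation with a conveyance and depth budget, Q = (1/n)*A*R^(2/3)*S^(1/2); Q_field = Q*(1-loss); Area = Q_field*t/(d/1000).
Step 1 — canal discharge (Manning's equation):
  Q = (1/0.0256) * 9.716 * 0.9392^(2/3) * 0.00091^(1/2) = 10.9801 m^3/s
Step 2 — delivered flow: Q_field = 10.9801*(1 - 11/100) = 9.77230 m^3/s
Step 3 — volume delivered: V = 9.77230 * 8*3600 = 281442 m^3
Step 4 — area served: A = V / (depth/1000) = 281442 / 0.08 = 3518000 m^2
Therefore the field area that can be irrigated = 3518000 m^2.


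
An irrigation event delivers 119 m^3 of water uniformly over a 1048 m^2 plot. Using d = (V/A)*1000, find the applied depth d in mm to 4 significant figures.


d = (119 / 1048) * 1000 = 113.5 mm
Therefore the applied depth d = 113.5 mm.


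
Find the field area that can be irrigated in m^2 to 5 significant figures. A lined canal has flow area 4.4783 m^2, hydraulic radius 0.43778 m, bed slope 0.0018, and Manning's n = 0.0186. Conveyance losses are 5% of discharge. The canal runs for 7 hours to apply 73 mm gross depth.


Approach: apply Manning's equation with a conveyance and depth budget, Q = (1/n)*A*R^(2/3)*S^(1/2); Q_field = Q*(1-loss); Area = Q_field*t/(d/1000).
Step 1 — canal discharge (Manning's equation):
  Q = (1/0.0186) * 4.4783 * 0.43778^(2/3) * 0.0018^(1/2) = 5.889437 m^3/s
Step 2 — delivered flow: Q_field = 5.889437*(1 - 5/100) = 5.594965 m^3/s
Step 3 — volume delivered: V = 5.594965 * 7*3600 = 140993.1 m^3
Step 4 — area served: A = V / (depth/1000) = 140993.1 / 0.073 = 1931400 m^2
Therefore the field area that can be irrigated = 1931400 m^2.


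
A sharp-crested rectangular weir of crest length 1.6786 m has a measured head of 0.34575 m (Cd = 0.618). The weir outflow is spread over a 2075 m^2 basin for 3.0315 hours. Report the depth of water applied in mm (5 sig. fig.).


Approach: apply the rectangular weir equation with a volume-to-depth conversion, Q = (2/3)*Cd*L*sqrt(2g)*H^1.5; d = Q*t/A * 1000.
Step 1 — weir discharge:
  Q = (2/3)*0.618*1.6786*sqrt(2*9.81)*0.34575^1.5 = 0.6227837 m^3/s
Step 2 — volume: V = 0.6227837 * 3.0315*3600 = 6796.687 m^3
Step 3 — depth: d = V/A * 1000 = 6796.687/2075 * 1000 = 3275.5 mm
Therefore the depth of water applied = 3275.5 mm.


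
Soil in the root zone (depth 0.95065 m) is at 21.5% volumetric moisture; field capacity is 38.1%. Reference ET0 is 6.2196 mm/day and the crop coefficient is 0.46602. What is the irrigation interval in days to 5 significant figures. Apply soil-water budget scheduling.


Approach: apply soil-water budget scheduling, SMD = (FC-theta)/100*depth*1000; ETc = ET0*Kc; interval = SMD/ETc.
Step 1 — soil moisture deficit:
  SMD = (38.1 - 21.5)/100 * 0.95065 * 1000 = 157.8079 mm
Step 2 — daily crop ET (ETc = ET0*Kc):
  ETc = 6.2196 * 0.46602 = 2.898458 mm/day
Step 3 — irrigation interval (SMD/ETc):
  interval = 157.8079 / 2.898458 = 54.445 days
Therefore the irrigation interval = 54.445 days.


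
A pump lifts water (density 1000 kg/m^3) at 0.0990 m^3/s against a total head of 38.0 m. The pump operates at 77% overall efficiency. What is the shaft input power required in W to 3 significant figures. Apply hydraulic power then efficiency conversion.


Approach: apply hydraulic power then efficiency conversion, P = rho*g*Q*H; P_in = P/eta.
Step 1 — hydraulic power (P = rho*g*Q*H):
  P = 1000 * 9.81 * 0.0990 * 38.0 = 36905 W
Step 2 — input power: P_in = P/eta = 36905 / 0.77 = 47900 W
Therefore the shaft input power required = 47900 W.


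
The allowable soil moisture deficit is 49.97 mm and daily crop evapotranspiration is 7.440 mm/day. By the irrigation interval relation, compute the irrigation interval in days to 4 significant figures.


Approach: apply the irrigation interval relation, interval = SMD / ETc.
interval = 49.97 / 7.440 = 6.716 days
Therefore the irrigation interval = 6.716 days.


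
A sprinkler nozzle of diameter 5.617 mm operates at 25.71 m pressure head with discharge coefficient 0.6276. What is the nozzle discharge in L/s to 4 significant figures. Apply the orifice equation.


Approach: apply the orifice equation, Q = Cd*A*sqrt(2*g*h), A = pi*(d/2)^2.
A = pi*(5.617e-3/2)^2 = 2.47799e-05 m^2
Q = 0.6276 * 2.47799e-05 * sqrt(2*9.81*25.71) * 1000 = 0.3493 L/s
Therefore the nozzle discharge = 0.3493 L/s.


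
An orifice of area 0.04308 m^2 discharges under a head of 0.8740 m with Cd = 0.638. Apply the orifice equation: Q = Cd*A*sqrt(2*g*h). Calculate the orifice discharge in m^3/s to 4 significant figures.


Q = 0.638 * 0.04308 * sqrt(2*9.81*0.8740) = 0.1138 m^3/s
Therefore the orifice discharge = 0.1138 m^3/s.


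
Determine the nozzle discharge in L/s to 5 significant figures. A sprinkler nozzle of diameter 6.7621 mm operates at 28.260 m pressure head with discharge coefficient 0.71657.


Approach: apply the orifice equation, Q = Cd*A*sqrt(2*g*h), A = pi*(d/2)^2.
A = pi*(6.7621e-3/2)^2 = 3.591311e-05 m^2
Q = 0.71657 * 3.591311e-05 * sqrt(2*9.81*28.260) * 1000 = 0.60596 L/s
Therefore the nozzle discharge = 0.60596 L/s.


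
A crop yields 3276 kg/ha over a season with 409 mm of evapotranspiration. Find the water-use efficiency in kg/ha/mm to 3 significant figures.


Approach: apply the water-use efficiency ratio, WUE = yield/ET.
WUE = 3276 / 409 = 8.01 kg/ha/mm
Therefore the water-use efficiency = 8.01 kg/ha/mm.


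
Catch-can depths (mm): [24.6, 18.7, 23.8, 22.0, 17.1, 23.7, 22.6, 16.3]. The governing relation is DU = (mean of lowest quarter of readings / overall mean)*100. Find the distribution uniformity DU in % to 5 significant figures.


sorted lowest 2 of 8: [16.3, 17.1] -> mean = 16.70000 mm
overall mean = 21.10000 mm
DU = (16.70000/21.10000)*100 = 79.147 %
Therefore the distribution uniformity DU = 79.147 %.


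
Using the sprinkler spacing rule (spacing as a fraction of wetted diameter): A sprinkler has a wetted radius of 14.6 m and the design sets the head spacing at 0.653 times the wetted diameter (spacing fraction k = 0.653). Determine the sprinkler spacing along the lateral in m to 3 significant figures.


Approach: apply the sprinkler spacing rule (spacing as a fraction of wetted diameter), S = k*(2*R).
S = 0.653 * (2 * 14.6) = 19.1 m
Therefore the sprinkler spacing along the lateral = 19.1 m.


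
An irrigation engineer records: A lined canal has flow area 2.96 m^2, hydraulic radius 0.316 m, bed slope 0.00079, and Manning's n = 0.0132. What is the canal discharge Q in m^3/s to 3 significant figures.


Approach: apply Manning's equation, Q = (1/n)*A*R^(2/3)*S^(1/2).
Q = (1/0.0132) * 2.96 * 0.316^(2/3) * 0.00079^(1/2) = 2.92 m^3/s
Therefore the canal discharge Q = 2.92 m^3/s.


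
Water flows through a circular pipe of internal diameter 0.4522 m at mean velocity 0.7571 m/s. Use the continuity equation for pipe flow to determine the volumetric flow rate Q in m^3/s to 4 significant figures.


Approach: apply the continuity equation for pipe flow, Q = A * v with A = pi*(D/2)^2.
A = pi*(0.4522/2)^2 = 0.160602 m^2
Q = 0.160602 * 0.7571 = 0.1216 m^3/s
Therefore the volumetric flow rate Q = 0.1216 m^3/s.


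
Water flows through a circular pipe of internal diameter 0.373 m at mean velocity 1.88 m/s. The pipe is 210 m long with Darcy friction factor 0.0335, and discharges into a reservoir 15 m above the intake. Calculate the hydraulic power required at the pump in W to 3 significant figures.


Approach: apply continuity + Darcy-Weisbach + hydraulic power, Q = A*v; hf = f*(L/D)*(v^2/(2g)); H = static + hf; P = rho*g*Q*H.
Step 1 — flow rate (continuity, Q = A*v):
  A = pi*(0.373/2)^2 = 0.10927 m^2
  Q = 0.10927 * 1.88 = 0.20543 m^3/s
Step 2 — friction head loss (Darcy-Weisbach):
  hf = 0.0335 * (210/0.373) * (1.88^2 / (2*9.81))
  hf = 3.3976 m
Step 3 — total head: H = 15 + 3.3976 = 18.398 m
Step 4 — hydraulic power (P = rho*g*Q*H):
  P = 1000 * 9.81 * 0.20543 * 18.398 = 37100 W
Therefore the hydraulic power required at the pump = 37100 W.


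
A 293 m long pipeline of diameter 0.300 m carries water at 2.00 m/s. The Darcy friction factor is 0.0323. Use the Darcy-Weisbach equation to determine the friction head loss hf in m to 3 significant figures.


Approach: apply the Darcy-Weisbach equation, hf = f*(L/D)*(v^2/(2g)).
hf = 0.0323 * (293/0.300) * (2.00^2 / (2*9.81))
hf = 6.43 m
Therefore the friction head loss hf = 6.43 m.


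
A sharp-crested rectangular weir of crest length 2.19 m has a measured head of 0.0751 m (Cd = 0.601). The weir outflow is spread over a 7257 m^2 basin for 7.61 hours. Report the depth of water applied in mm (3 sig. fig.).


Approach: apply the rectangular weir equation with a volume-to-depth conversion, Q = (2/3)*Cd*L*sqrt(2g)*H^1.5; d = Q*t/A * 1000.
Step 1 — weir discharge:
  Q = (2/3)*0.601*2.19*sqrt(2*9.81)*0.0751^1.5 = 0.079990 m^3/s
Step 2 — volume: V = 0.079990 * 7.61*3600 = 2191.4 m^3
Step 3 — depth: d = V/A * 1000 = 2191.4/7257 * 1000 = 302 mm
Therefore the depth of water applied = 302 mm.


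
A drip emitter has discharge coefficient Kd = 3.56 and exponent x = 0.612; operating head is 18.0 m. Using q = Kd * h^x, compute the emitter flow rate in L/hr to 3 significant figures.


q = 3.56 * 18.0^0.612 = 20.9 L/hr
Therefore the emitter flow rate = 20.9 L/hr.


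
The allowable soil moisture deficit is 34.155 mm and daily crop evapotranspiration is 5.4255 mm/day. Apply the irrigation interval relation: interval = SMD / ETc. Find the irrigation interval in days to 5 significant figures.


interval = 34.155 / 5.4255 = 6.2953 days
Therefore the irrigation interval = 6.2953 days.


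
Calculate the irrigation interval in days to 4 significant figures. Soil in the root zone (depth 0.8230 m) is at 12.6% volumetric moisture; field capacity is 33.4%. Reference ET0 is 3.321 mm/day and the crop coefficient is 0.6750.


Approach: apply soil-water budget scheduling, SMD = (FC-theta)/100*depth*1000; ETc = ET0*Kc; interval = SMD/ETc.
Step 1 — soil moisture deficit:
  SMD = (33.4 - 12.6)/100 * 0.8230 * 1000 = 171.184 mm
Step 2 — daily crop ET (ETc = ET0*Kc):
  ETc = 3.321 * 0.6750 = 2.24168 mm/day
Step 3 — irrigation interval (SMD/ETc):
  interval = 171.184 / 2.24168 = 76.36 days
Therefore the irrigation interval = 76.36 days.


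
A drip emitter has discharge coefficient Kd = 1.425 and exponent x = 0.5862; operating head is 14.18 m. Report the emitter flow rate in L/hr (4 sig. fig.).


Approach: apply the emitter characteristic equation, q = Kd * h^x.
q = 1.425 * 14.18^0.5862 = 6.744 L/hr
Therefore the emitter flow rate = 6.744 L/hr.


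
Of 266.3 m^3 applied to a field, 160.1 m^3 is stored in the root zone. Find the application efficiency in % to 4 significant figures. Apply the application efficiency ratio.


Approach: apply the application efficiency ratio, Ea = (stored/applied)*100.
Ea = (160.1/266.3)*100 = 60.12 %
Therefore the application efficiency = 60.12 %.


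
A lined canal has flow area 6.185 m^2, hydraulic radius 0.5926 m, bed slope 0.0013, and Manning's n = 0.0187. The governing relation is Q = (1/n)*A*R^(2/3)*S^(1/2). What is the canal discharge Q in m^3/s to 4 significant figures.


Q = (1/0.0187) * 6.185 * 0.5926^(2/3) * 0.0013^(1/2) = 8.414 m^3/s
Therefore the canal discharge Q = 8.414 m^3/s.


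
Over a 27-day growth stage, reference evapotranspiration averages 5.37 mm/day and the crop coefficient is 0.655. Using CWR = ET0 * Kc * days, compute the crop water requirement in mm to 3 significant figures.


CWR = 5.37 * 0.655 * 27 = 95.0 mm
Therefore the crop water requirement = 95.0 mm.


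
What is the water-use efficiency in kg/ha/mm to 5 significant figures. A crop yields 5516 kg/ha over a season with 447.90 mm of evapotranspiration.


Approach: apply the water-use efficiency ratio, WUE = yield/ET.
WUE = 5516 / 447.90 = 12.315 kg/ha/mm
Therefore the water-use efficiency = 12.315 kg/ha/mm.


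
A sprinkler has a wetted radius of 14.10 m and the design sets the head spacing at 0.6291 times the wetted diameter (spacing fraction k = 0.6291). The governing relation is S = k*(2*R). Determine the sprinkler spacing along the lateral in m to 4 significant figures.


S = 0.6291 * (2 * 14.10) = 17.74 m
Therefore the sprinkler spacing along the lateral = 17.74 m.


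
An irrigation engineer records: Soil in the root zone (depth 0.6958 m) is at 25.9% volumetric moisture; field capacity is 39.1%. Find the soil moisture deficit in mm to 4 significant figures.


Approach: apply the soil moisture deficit relation, SMD = (FC - theta)/100 * depth * 1000.
SMD = (39.1 - 25.9)/100 * 0.6958 * 1000 = 91.85 mm
Therefore the soil moisture deficit = 91.85 mm.


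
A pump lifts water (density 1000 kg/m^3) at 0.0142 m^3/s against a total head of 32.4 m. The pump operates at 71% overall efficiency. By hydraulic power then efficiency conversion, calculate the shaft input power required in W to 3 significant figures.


Approach: apply hydraulic power then efficiency conversion, P = rho*g*Q*H; P_in = P/eta.
Step 1 — hydraulic power (P = rho*g*Q*H):
  P = 1000 * 9.81 * 0.0142 * 32.4 = 4513.4 W
Step 2 — input power: P_in = P/eta = 4513.4 / 0.71 = 6360 W
Therefore the shaft input power required = 6360 W.


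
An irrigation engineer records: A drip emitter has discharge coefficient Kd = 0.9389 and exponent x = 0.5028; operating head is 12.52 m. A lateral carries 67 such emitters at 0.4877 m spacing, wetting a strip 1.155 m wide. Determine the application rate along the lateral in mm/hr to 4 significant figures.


Approach: apply the emitter equation with a lateral mass balance, q = Kd*h^x; Q = n*q; rate = Q/(n*spacing*width).
Step 1 — single emitter flow (q = Kd*h^x):
  q = 0.9389 * 12.52^0.5028 = 3.34576 L/hr
Step 2 — total lateral flow: Q = 67 * 3.34576 = 224.166 L/hr
Step 3 — wetted area: A = 67 * 0.4877 * 1.155 = 37.7407 m^2
Step 4 — application rate: Q/A = 224.166/37.7407 = 5.940 mm/hr
Therefore the application rate along the lateral = 5.940 mm/hr.


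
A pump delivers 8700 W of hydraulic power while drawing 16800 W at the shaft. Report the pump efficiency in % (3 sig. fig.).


Approach: apply the efficiency ratio, eta = (P_out/P_in)*100.
eta = (8700 / 16800) * 100 = 51.8 %
Therefore the pump efficiency = 51.8 %.


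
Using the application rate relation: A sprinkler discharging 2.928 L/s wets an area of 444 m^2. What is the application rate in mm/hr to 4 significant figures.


Approach: apply the application rate relation, rate = (Q/A)*3600.
rate = (2.928 / 444) * 3600 = 23.74 mm/hr
Therefore the application rate = 23.74 mm/hr.


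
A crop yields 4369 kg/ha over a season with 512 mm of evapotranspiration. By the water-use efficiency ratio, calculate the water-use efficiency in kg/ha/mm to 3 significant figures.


Approach: apply the water-use efficiency ratio, WUE = yield/ET.
WUE = 4369 / 512 = 8.53 kg/ha/mm
Therefore the water-use efficiency = 8.53 kg/ha/mm.


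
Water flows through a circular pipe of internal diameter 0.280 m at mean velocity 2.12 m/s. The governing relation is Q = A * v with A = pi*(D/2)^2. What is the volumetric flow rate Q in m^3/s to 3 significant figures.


A = pi*(0.280/2)^2 = 0.061575 m^2
Q = 0.061575 * 2.12 = 0.131 m^3/s
Therefore the volumetric flow rate Q = 0.131 m^3/s.


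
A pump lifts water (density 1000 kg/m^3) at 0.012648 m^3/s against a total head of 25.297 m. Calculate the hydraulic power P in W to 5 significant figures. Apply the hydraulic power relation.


Approach: apply the hydraulic power relation, P = rho*g*Q*H.
P = 1000 * 9.81 * 0.012648 * 25.297 = 3138.8 W
Therefore the hydraulic power P = 3138.8 W.


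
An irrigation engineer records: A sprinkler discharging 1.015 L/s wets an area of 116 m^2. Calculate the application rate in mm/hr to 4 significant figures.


Approach: apply the application rate relation, rate = (Q/A)*3600.
rate = (1.015 / 116) * 3600 = 31.50 mm/hr
Therefore the application rate = 31.50 mm/hr.


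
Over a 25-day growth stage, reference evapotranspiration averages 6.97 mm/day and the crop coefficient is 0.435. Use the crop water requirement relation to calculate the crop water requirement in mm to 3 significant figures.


Approach: apply the crop water requirement relation, CWR = ET0 * Kc * days.
CWR = 6.97 * 0.435 * 25 = 75.8 mm
Therefore the crop water requirement = 75.8 mm.


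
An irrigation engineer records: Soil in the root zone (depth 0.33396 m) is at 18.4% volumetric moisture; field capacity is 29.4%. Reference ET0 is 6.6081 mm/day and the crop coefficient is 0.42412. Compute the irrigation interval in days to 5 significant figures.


Approach: apply soil-water budget scheduling, SMD = (FC-theta)/100*depth*1000; ETc = ET0*Kc; interval = SMD/ETc.
Step 1 — soil moisture deficit:
  SMD = (29.4 - 18.4)/100 * 0.33396 * 1000 = 36.73560 mm
Step 2 — daily crop ET (ETc = ET0*Kc):
  ETc = 6.6081 * 0.42412 = 2.802627 mm/day
Step 3 — irrigation interval (SMD/ETc):
  interval = 36.73560 / 2.802627 = 13.108 days
Therefore the irrigation interval = 13.108 days.


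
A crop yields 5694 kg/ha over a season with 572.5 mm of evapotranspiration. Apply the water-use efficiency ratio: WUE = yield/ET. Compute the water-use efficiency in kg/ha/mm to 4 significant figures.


WUE = 5694 / 572.5 = 9.946 kg/ha/mm
Therefore the water-use efficiency = 9.946 kg/ha/mm.


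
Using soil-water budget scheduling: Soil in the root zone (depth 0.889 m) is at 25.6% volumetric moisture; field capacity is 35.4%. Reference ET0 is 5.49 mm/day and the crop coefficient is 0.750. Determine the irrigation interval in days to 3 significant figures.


Approach: apply soil-water budget scheduling, SMD = (FC-theta)/100*depth*1000; ETc = ET0*Kc; interval = SMD/ETc.
Step 1 — soil moisture deficit:
  SMD = (35.4 - 25.6)/100 * 0.889 * 1000 = 87.122 mm
Step 2 — daily crop ET (ETc = ET0*Kc):
  ETc = 5.49 * 0.750 = 4.1175 mm/day
Step 3 — irrigation interval (SMD/ETc):
  interval = 87.122 / 4.1175 = 21.2 days
Therefore the irrigation interval = 21.2 days.


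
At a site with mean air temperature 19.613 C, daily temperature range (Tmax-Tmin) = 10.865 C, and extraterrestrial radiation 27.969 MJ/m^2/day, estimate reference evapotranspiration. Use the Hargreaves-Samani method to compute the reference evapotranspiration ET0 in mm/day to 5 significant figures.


Approach: apply the Hargreaves-Samani method, ET0 = 0.0023*(Tmean+17.8)*sqrt(Tmax-Tmin)*0.408*Ra.
ET0 = 0.0023*(19.613+17.8)*sqrt(10.865)*0.408*27.969 = 3.2367 mm/day
Therefore the reference evapotranspiration ET0 = 3.2367 mm/day.


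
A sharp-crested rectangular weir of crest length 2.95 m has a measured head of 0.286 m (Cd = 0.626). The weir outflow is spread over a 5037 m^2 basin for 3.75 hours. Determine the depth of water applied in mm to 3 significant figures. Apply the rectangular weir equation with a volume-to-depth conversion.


Approach: apply the rectangular weir equation with a volume-to-depth conversion, Q = (2/3)*Cd*L*sqrt(2g)*H^1.5; d = Q*t/A * 1000.
Step 1 — weir discharge:
  Q = (2/3)*0.626*2.95*sqrt(2*9.81)*0.286^1.5 = 0.83407 m^3/s
Step 2 — volume: V = 0.83407 * 3.75*3600 = 11260 m^3
Step 3 — depth: d = V/A * 1000 = 11260/5037 * 1000 = 2240 mm
Therefore the depth of water applied = 2240 mm.


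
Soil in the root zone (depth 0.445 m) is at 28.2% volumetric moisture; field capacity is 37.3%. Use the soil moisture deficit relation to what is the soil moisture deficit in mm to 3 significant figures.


Approach: apply the soil moisture deficit relation, SMD = (FC - theta)/100 * depth * 1000.
SMD = (37.3 - 28.2)/100 * 0.445 * 1000 = 40.5 mm
Therefore the soil moisture deficit = 40.5 mm.


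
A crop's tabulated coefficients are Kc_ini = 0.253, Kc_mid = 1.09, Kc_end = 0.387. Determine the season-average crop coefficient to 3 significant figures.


Approach: apply a simple seasonal average, Kc_avg = (Kc_ini + Kc_mid + Kc_end)/3.
Kc_avg = (0.253 + 1.09 + 0.387)/3 = 0.577
Therefore the season-average crop coefficient = 0.577.


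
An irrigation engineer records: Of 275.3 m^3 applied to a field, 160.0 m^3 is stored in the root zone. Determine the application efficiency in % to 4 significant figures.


Approach: apply the application efficiency ratio, Ea = (stored/applied)*100.
Ea = (160.0/275.3)*100 = 58.12 %
Therefore the application efficiency = 58.12 %.


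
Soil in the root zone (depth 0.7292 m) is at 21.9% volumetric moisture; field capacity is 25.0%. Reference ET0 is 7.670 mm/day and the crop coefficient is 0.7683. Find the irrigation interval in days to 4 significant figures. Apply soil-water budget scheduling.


Approach: apply soil-water budget scheduling, SMD = (FC-theta)/100*depth*1000; ETc = ET0*Kc; interval = SMD/ETc.
Step 1 — soil moisture deficit:
  SMD = (25.0 - 21.9)/100 * 0.7292 * 1000 = 22.6052 mm
Step 2 — daily crop ET (ETc = ET0*Kc):
  ETc = 7.670 * 0.7683 = 5.89286 mm/day
Step 3 — irrigation interval (SMD/ETc):
  interval = 22.6052 / 5.89286 = 3.836 days
Therefore the irrigation interval = 3.836 days.


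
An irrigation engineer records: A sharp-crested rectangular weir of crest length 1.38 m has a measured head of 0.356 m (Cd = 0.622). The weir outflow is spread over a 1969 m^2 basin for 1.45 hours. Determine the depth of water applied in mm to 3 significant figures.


Approach: apply the rectangular weir equation with a volume-to-depth conversion, Q = (2/3)*Cd*L*sqrt(2g)*H^1.5; d = Q*t/A * 1000.
Step 1 — weir discharge:
  Q = (2/3)*0.622*1.38*sqrt(2*9.81)*0.356^1.5 = 0.53840 m^3/s
Step 2 — volume: V = 0.53840 * 1.45*3600 = 2810.4 m^3
Step 3 — depth: d = V/A * 1000 = 2810.4/1969 * 1000 = 1430 mm
Therefore the depth of water applied = 1430 mm.


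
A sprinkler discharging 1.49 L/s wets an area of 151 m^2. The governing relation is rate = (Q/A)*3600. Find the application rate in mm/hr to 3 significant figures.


rate = (1.49 / 151) * 3600 = 35.5 mm/hr
Therefore the application rate = 35.5 mm/hr.


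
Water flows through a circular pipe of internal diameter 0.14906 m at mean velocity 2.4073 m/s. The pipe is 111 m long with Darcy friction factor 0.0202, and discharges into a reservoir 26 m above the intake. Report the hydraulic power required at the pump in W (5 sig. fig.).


Approach: apply continuity + Darcy-Weisbach + hydraulic power, Q = A*v; hf = f*(L/D)*(v^2/(2g)); H = static + hf; P = rho*g*Q*H.
Step 1 — flow rate (continuity, Q = A*v):
  A = pi*(0.14906/2)^2 = 0.01745067 m^2
  Q = 0.01745067 * 2.4073 = 0.04200900 m^3/s
Step 2 — friction head loss (Darcy-Weisbach):
  hf = 0.0202 * (111/0.14906) * (2.4073^2 / (2*9.81))
  hf = 4.442983 m
Step 3 — total head: H = 26 + 4.442983 = 30.44298 m
Step 4 — hydraulic power (P = rho*g*Q*H):
  P = 1000 * 9.81 * 0.04200900 * 30.44298 = 12546 W
Therefore the hydraulic power required at the pump = 12546 W.


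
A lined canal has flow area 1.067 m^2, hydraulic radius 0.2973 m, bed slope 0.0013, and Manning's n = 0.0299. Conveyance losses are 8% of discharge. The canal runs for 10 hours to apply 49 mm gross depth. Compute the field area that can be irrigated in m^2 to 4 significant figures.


Approach: apply Manning's equation with a conveyance and depth budget, Q = (1/n)*A*R^(2/3)*S^(1/2); Q_field = Q*(1-loss); Area = Q_field*t/(d/1000).
Step 1 — canal discharge (Manning's equation):
  Q = (1/0.0299) * 1.067 * 0.2973^(2/3) * 0.0013^(1/2) = 0.573141 m^3/s
Step 2 — delivered flow: Q_field = 0.573141*(1 - 8/100) = 0.527290 m^3/s
Step 3 — volume delivered: V = 0.527290 * 10*3600 = 18982.4 m^3
Step 4 — area served: A = V / (depth/1000) = 18982.4 / 0.049 = 387400 m^2
Therefore the field area that can be irrigated = 387400 m^2.


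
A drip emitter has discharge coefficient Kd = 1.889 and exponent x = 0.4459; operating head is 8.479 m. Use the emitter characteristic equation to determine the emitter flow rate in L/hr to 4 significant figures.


Approach: apply the emitter characteristic equation, q = Kd * h^x.
q = 1.889 * 8.479^0.4459 = 4.900 L/hr
Therefore the emitter flow rate = 4.900 L/hr.


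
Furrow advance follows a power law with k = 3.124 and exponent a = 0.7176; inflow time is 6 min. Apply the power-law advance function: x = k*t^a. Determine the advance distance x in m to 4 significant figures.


x = 3.124 * 6^0.7176 = 11.30 m
Therefore the advance distance x = 11.30 m.


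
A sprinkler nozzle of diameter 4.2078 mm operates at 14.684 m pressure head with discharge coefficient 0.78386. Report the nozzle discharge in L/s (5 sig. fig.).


Approach: apply the orifice equation, Q = Cd*A*sqrt(2*g*h), A = pi*(d/2)^2.
A = pi*(4.2078e-3/2)^2 = 1.390593e-05 m^2
Q = 0.78386 * 1.390593e-05 * sqrt(2*9.81*14.684) * 1000 = 0.18502 L/s
Therefore the nozzle discharge = 0.18502 L/s.


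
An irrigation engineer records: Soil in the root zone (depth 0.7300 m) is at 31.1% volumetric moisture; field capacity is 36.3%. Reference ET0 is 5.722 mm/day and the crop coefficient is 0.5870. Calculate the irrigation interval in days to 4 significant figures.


Approach: apply soil-water budget scheduling, SMD = (FC-theta)/100*depth*1000; ETc = ET0*Kc; interval = SMD/ETc.
Step 1 — soil moisture deficit:
  SMD = (36.3 - 31.1)/100 * 0.7300 * 1000 = 37.9600 mm
Step 2 — daily crop ET (ETc = ET0*Kc):
  ETc = 5.722 * 0.5870 = 3.35881 mm/day
Step 3 — irrigation interval (SMD/ETc):
  interval = 37.9600 / 3.35881 = 11.30 days
Therefore the irrigation interval = 11.30 days.


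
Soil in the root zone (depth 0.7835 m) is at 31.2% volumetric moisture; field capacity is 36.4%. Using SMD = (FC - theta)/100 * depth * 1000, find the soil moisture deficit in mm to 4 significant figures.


SMD = (36.4 - 31.2)/100 * 0.7835 * 1000 = 40.74 mm
Therefore the soil moisture deficit = 40.74 mm.


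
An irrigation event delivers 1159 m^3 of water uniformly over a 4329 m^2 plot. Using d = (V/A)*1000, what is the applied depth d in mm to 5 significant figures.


d = (1159 / 4329) * 1000 = 267.73 mm
Therefore the applied depth d = 267.73 mm.


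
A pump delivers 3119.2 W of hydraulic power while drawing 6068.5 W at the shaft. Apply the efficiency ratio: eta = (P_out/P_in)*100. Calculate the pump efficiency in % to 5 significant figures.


eta = (3119.2 / 6068.5) * 100 = 51.400 %
Therefore the pump efficiency = 51.400 %.


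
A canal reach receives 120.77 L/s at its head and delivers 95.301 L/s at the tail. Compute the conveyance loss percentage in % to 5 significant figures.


Approach: apply the conveyance loss ratio, loss% = ((Q_head - Q_tail)/Q_head)*100.
loss = ((120.77 - 95.301)/120.77)*100 = 21.089 %
Therefore the conveyance loss percentage = 21.089 %.


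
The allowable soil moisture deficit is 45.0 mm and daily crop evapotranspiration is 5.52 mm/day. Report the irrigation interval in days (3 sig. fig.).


Approach: apply the irrigation interval relation, interval = SMD / ETc.
interval = 45.0 / 5.52 = 8.15 days
Therefore the irrigation interval = 8.15 days.


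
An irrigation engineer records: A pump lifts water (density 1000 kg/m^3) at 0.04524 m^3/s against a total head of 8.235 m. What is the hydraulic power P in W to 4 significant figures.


Approach: apply the hydraulic power relation, P = rho*g*Q*H.
P = 1000 * 9.81 * 0.04524 * 8.235 = 3655 W
Therefore the hydraulic power P = 3655 W.


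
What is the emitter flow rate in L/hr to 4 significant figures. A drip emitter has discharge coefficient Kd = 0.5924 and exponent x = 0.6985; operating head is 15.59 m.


Approach: apply the emitter characteristic equation, q = Kd * h^x.
q = 0.5924 * 15.59^0.6985 = 4.035 L/hr
Therefore the emitter flow rate = 4.035 L/hr.


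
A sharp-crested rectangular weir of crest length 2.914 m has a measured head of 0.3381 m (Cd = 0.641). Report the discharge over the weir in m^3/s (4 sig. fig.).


Approach: apply the rectangular weir equation, Q = (2/3)*Cd*L*sqrt(2g)*H^1.5.
Q = (2/3)*0.641*2.914*sqrt(2*9.81)*0.3381^1.5 = 1.084 m^3/s
Therefore the discharge over the weir = 1.084 m^3/s.


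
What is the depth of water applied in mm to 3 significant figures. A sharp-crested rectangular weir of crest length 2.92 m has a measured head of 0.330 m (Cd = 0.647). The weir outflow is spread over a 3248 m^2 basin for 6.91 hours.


Approach: apply the rectangular weir equation with a volume-to-depth conversion, Q = (2/3)*Cd*L*sqrt(2g)*H^1.5; d = Q*t/A * 1000.
Step 1 — weir discharge:
  Q = (2/3)*0.647*2.92*sqrt(2*9.81)*0.330^1.5 = 1.0576 m^3/s
Step 2 — volume: V = 1.0576 * 6.91*3600 = 26309 m^3
Step 3 — depth: d = V/A * 1000 = 26309/3248 * 1000 = 8100 mm
Therefore the depth of water applied = 8100 mm.


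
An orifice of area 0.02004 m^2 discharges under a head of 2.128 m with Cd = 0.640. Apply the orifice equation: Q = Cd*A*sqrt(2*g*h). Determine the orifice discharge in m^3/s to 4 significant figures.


Q = 0.640 * 0.02004 * sqrt(2*9.81*2.128) = 0.08287 m^3/s
Therefore the orifice discharge = 0.08287 m^3/s.


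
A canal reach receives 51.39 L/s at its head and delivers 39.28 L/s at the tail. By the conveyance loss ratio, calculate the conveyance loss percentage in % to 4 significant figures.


Approach: apply the conveyance loss ratio, loss% = ((Q_head - Q_tail)/Q_head)*100.
loss = ((51.39 - 39.28)/51.39)*100 = 23.56 %
Therefore the conveyance loss percentage = 23.56 %.


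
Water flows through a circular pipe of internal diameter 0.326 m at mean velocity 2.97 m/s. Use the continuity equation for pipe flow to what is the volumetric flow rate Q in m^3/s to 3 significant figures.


Approach: apply the continuity equation for pipe flow, Q = A * v with A = pi*(D/2)^2.
A = pi*(0.326/2)^2 = 0.083469 m^2
Q = 0.083469 * 2.97 = 0.248 m^3/s
Therefore the volumetric flow rate Q = 0.248 m^3/s.


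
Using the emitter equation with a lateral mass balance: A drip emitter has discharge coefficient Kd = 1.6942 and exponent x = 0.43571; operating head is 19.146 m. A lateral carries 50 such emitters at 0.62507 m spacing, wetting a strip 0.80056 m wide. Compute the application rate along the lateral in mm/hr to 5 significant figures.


Approach: apply the emitter equation with a lateral mass balance, q = Kd*h^x; Q = n*q; rate = Q/(n*spacing*width).
Step 1 — single emitter flow (q = Kd*h^x):
  q = 1.6942 * 19.146^0.43571 = 6.131672 L/hr
Step 2 — total lateral flow: Q = 50 * 6.131672 = 306.5836 L/hr
Step 3 — wetted area: A = 50 * 0.62507 * 0.80056 = 25.02030 m^2
Step 4 — application rate: Q/A = 306.5836/25.02030 = 12.253 mm/hr
Therefore the application rate along the lateral = 12.253 mm/hr.


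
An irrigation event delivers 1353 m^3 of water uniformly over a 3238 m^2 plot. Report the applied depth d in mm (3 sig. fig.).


Approach: apply depth from volume over area, d = (V/A)*1000.
d = (1353 / 3238) * 1000 = 418 mm
Therefore the applied depth d = 418 mm.


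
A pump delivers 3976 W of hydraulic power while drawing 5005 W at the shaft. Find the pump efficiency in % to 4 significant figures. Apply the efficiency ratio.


Approach: apply the efficiency ratio, eta = (P_out/P_in)*100.
eta = (3976 / 5005) * 100 = 79.44 %
Therefore the pump efficiency = 79.44 %.


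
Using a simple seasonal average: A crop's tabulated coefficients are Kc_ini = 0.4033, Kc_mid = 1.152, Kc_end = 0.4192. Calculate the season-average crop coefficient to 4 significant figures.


Approach: apply a simple seasonal average, Kc_avg = (Kc_ini + Kc_mid + Kc_end)/3.
Kc_avg = (0.4033 + 1.152 + 0.4192)/3 = 0.6582
Therefore the season-average crop coefficient = 0.6582.


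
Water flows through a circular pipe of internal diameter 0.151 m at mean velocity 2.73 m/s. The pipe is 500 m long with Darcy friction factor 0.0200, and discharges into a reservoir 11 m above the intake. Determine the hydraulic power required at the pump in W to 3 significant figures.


Approach: apply continuity + Darcy-Weisbach + hydraulic power, Q = A*v; hf = f*(L/D)*(v^2/(2g)); H = static + hf; P = rho*g*Q*H.
Step 1 — flow rate (continuity, Q = A*v):
  A = pi*(0.151/2)^2 = 0.017908 m^2
  Q = 0.017908 * 2.73 = 0.048888 m^3/s
Step 2 — friction head loss (Darcy-Weisbach):
  hf = 0.0200 * (500/0.151) * (2.73^2 / (2*9.81))
  hf = 25.156 m
Step 3 — total head: H = 11 + 25.156 = 36.156 m
Step 4 — hydraulic power (P = rho*g*Q*H):
  P = 1000 * 9.81 * 0.048888 * 36.156 = 17300 W
Therefore the hydraulic power required at the pump = 17300 W.


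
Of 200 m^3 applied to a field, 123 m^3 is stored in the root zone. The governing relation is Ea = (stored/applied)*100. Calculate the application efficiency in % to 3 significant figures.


Ea = (123/200)*100 = 61.5 %
Therefore the application efficiency = 61.5 %.


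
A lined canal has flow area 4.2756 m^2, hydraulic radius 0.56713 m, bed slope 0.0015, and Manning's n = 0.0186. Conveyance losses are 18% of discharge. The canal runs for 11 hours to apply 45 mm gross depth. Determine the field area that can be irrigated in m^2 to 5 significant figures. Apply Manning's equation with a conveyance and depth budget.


Approach: apply Manning's equation with a conveyance and depth budget, Q = (1/n)*A*R^(2/3)*S^(1/2); Q_field = Q*(1-loss); Area = Q_field*t/(d/1000).
Step 1 — canal discharge (Manning's equation):
  Q = (1/0.0186) * 4.2756 * 0.56713^(2/3) * 0.0015^(1/2) = 6.099836 m^3/s
Step 2 — delivered flow: Q_field = 6.099836*(1 - 18/100) = 5.001866 m^3/s
Step 3 — volume delivered: V = 5.001866 * 11*3600 = 198073.9 m^3
Step 4 — area served: A = V / (depth/1000) = 198073.9 / 0.045 = 4401600 m^2
Therefore the field area that can be irrigated = 4401600 m^2.


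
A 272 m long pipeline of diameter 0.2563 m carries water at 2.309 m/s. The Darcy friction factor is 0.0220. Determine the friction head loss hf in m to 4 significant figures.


Approach: apply the Darcy-Weisbach equation, hf = f*(L/D)*(v^2/(2g)).
hf = 0.0220 * (272/0.2563) * (2.309^2 / (2*9.81))
hf = 6.344 m
Therefore the friction head loss hf = 6.344 m.


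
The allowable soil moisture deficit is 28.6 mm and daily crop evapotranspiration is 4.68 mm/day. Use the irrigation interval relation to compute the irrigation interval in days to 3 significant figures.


Approach: apply the irrigation interval relation, interval = SMD / ETc.
interval = 28.6 / 4.68 = 6.11 days
Therefore the irrigation interval = 6.11 days.


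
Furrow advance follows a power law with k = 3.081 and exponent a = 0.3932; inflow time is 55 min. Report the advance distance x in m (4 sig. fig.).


Approach: apply the power-law advance function, x = k*t^a.
x = 3.081 * 55^0.3932 = 14.89 m
Therefore the advance distance x = 14.89 m.


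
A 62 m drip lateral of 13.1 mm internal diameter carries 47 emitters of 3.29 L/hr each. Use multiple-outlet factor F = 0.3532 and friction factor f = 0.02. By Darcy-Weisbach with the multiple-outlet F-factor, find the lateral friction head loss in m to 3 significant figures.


Approach: apply Darcy-Weisbach with the multiple-outlet F-factor, Q = n*q/(3600*1000) m^3/s; v = Q/A; hf = F*f*(L/D)*(v^2/(2g)).
Q = 47*3.29/(3600*1000) = 4.2953e-05 m^3/s
A = pi*(13.1e-3/2)^2 = 1.3478e-04 m^2, so v = Q/A = 0.31868 m/s
hf = 0.3532*0.02*(62/0.0131)*(0.31868^2/(2*9.81)) = 0.173 m
Therefore the lateral friction head loss = 0.173 m.


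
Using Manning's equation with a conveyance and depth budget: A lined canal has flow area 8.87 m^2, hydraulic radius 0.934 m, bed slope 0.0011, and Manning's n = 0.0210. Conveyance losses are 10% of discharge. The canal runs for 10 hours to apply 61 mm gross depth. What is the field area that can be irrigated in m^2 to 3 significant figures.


Approach: apply Manning's equation with a conveyance and depth budget, Q = (1/n)*A*R^(2/3)*S^(1/2); Q_field = Q*(1-loss); Area = Q_field*t/(d/1000).
Step 1 — canal discharge (Manning's equation):
  Q = (1/0.0210) * 8.87 * 0.934^(2/3) * 0.0011^(1/2) = 13.385 m^3/s
Step 2 — delivered flow: Q_field = 13.385*(1 - 10/100) = 12.047 m^3/s
Step 3 — volume delivered: V = 12.047 * 10*3600 = 433690 m^3
Step 4 — area served: A = V / (depth/1000) = 433690 / 0.061 = 7110000 m^2
Therefore the field area that can be irrigated = 7110000 m^2.


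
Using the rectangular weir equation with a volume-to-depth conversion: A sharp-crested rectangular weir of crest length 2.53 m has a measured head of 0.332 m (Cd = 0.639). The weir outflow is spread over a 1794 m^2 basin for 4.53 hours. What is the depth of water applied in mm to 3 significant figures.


Approach: apply the rectangular weir equation with a volume-to-depth conversion, Q = (2/3)*Cd*L*sqrt(2g)*H^1.5; d = Q*t/A * 1000.
Step 1 — weir discharge:
  Q = (2/3)*0.639*2.53*sqrt(2*9.81)*0.332^1.5 = 0.91324 m^3/s
Step 2 — volume: V = 0.91324 * 4.53*3600 = 14893 m^3
Step 3 — depth: d = V/A * 1000 = 14893/1794 * 1000 = 8300 mm
Therefore the depth of water applied = 8300 mm.


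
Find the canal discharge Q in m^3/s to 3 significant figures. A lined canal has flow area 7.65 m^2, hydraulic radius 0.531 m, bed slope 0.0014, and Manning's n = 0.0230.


Approach: apply Manning's equation, Q = (1/n)*A*R^(2/3)*S^(1/2).
Q = (1/0.0230) * 7.65 * 0.531^(2/3) * 0.0014^(1/2) = 8.16 m^3/s
Therefore the canal discharge Q = 8.16 m^3/s.


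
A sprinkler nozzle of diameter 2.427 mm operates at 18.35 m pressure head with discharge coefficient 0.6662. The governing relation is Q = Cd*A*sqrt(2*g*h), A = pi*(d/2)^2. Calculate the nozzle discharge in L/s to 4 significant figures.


A = pi*(2.427e-3/2)^2 = 4.62625e-06 m^2
Q = 0.6662 * 4.62625e-06 * sqrt(2*9.81*18.35) * 1000 = 0.05848 L/s
Therefore the nozzle discharge = 0.05848 L/s.


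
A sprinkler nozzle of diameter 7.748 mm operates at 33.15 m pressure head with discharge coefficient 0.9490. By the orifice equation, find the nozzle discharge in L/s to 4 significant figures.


Approach: apply the orifice equation, Q = Cd*A*sqrt(2*g*h), A = pi*(d/2)^2.
A = pi*(7.748e-3/2)^2 = 4.71486e-05 m^2
Q = 0.9490 * 4.71486e-05 * sqrt(2*9.81*33.15) * 1000 = 1.141 L/s
Therefore the nozzle discharge = 1.141 L/s.


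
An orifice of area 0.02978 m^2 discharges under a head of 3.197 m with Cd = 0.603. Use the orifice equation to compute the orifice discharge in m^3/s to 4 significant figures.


Approach: apply the orifice equation, Q = Cd*A*sqrt(2*g*h).
Q = 0.603 * 0.02978 * sqrt(2*9.81*3.197) = 0.1422 m^3/s
Therefore the orifice discharge = 0.1422 m^3/s.


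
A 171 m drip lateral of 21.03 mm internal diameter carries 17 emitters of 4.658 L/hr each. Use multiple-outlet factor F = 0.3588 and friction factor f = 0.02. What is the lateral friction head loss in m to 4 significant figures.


Approach: apply Darcy-Weisbach with the multiple-outlet F-factor, Q = n*q/(3600*1000) m^3/s; v = Q/A; hf = F*f*(L/D)*(v^2/(2g)).
Q = 17*4.658/(3600*1000) = 2.19961e-05 m^3/s
A = pi*(21.03e-3/2)^2 = 3.47351e-04 m^2, so v = Q/A = 0.0633253 m/s
hf = 0.3588*0.02*(171/0.02103)*(0.0633253^2/(2*9.81)) = 0.01193 m
Therefore the lateral friction head loss = 0.01193 m.


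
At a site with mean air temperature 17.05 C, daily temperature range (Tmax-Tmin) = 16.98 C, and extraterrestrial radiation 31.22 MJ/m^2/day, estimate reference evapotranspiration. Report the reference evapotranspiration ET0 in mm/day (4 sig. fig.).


Approach: apply the Hargreaves-Samani method, ET0 = 0.0023*(Tmean+17.8)*sqrt(Tmax-Tmin)*0.408*Ra.
ET0 = 0.0023*(17.05+17.8)*sqrt(16.98)*0.408*31.22 = 4.207 mm/day
Therefore the reference evapotranspiration ET0 = 4.207 mm/day.


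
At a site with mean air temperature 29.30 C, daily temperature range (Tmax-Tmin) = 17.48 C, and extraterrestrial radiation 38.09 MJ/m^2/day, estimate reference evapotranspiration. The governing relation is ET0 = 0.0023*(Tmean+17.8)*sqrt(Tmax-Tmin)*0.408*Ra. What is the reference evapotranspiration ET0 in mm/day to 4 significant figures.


ET0 = 0.0023*(29.30+17.8)*sqrt(17.48)*0.408*38.09 = 7.039 mm/day
Therefore the reference evapotranspiration ET0 = 7.039 mm/day.
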